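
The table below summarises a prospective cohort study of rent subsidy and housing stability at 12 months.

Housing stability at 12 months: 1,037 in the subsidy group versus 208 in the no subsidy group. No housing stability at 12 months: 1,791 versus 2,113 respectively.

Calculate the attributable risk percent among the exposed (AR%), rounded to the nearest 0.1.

75.6

From the description: a = 1037, b = 1791, c = 208, d = 2113.
Risk in exposed = 1037/2828 = 0.36669; risk in unexposed = 208/2321 = 0.08962.
RR = 0.36669/0.08962 = 4.09177
AR% = (RR − 1)/RR × 100 = (4.09177 − 1)/4.09177 × 100 = 75.5607%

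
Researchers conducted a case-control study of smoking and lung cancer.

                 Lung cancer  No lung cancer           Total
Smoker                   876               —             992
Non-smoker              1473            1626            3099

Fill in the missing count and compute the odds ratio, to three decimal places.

8.336

The missing cell is in the exposed row: 992 − 876 = 116.
So a = 876, b = 116, c = 1473, d = 1626.
OR = (a·d)/(b·c) = (876 × 1626) / (116 × 1473) = 1424376 / 170868 = 8.33612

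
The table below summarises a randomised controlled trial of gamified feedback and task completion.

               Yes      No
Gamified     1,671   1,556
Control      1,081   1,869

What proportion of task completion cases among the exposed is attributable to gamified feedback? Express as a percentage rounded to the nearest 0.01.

Cells: a = 1671, b = 1556, c = 1081, d = 1869.
Risk in exposed = 1671/3227 = 0.51782; risk in unexposed = 1081/2950 = 0.36644.
RR = 0.51782/0.36644 = 1.41310
AR% = (RR − 1)/RR × 100 = (1.41310 − 1)/1.41310 × 100 = 29.2337%

29.23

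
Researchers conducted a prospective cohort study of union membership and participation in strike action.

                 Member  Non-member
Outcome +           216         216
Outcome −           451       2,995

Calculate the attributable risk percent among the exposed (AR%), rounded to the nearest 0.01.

Reading the table with exposure as columns: a = 216 (Member, case), b = 451 (Member, non-case), c = 216 (Non-member, case), d = 2995.
Risk in exposed = 216/667 = 0.32384; risk in unexposed = 216/3211 = 0.06727.
RR = 0.32384/0.06727 = 4.81409
AR% = (RR − 1)/RR × 100 = (4.81409 − 1)/4.81409 × 100 = 79.2277%

79.23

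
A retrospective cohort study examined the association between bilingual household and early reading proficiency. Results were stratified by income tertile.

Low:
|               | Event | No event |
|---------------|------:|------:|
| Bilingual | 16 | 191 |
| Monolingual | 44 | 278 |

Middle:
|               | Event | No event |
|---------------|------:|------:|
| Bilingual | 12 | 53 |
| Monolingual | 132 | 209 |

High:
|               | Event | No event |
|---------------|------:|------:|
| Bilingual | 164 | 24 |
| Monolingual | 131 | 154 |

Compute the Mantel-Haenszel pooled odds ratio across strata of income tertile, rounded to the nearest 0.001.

OR_MH = Σ(aᵢdᵢ/nᵢ) / Σ(bᵢcᵢ/nᵢ), where nᵢ is the stratum total.
Stratum 1 (Low): n = 529; a·d/n = 16·278/529 = 8.4083; b·c/n = 191·44/529 = 15.8866
Stratum 2 (Middle): n = 406; a·d/n = 12·209/406 = 6.1773; b·c/n = 53·132/406 = 17.2315
Stratum 3 (High): n = 473; a·d/n = 164·154/473 = 53.3953; b·c/n = 24·131/473 = 6.6469
OR_MH = (8.4083 + 6.1773 + 53.3953) / (15.8866 + 17.2315 + 6.6469) = 67.9810 / 39.7650 = 1.70957

1.710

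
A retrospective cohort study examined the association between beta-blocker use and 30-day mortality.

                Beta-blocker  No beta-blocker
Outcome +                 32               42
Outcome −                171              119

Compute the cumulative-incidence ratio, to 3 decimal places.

0.604

Reading the table with exposure as columns: a = 32 (Beta-blocker, case), b = 171 (Beta-blocker, non-case), c = 42 (No beta-blocker, case), d = 119.
Risk in exposed = 32/203 = 0.15764; risk in unexposed = 42/161 = 0.26087.
RR = 0.15764 / 0.26087 = 0.60427
The risk is 40% lower among the exposed than among the unexposed.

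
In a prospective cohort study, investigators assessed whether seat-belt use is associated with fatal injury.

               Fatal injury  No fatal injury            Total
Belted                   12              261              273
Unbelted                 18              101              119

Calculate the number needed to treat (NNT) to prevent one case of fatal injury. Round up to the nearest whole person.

Risk in treated group = 12/273 = 0.04396; risk in control = 18/119 = 0.15126.
Absolute risk reduction = 0.15126 − 0.04396 = 0.10730
NNT = 1 / ARR = 1 / 0.10730 = 9.319 → round up → 10

10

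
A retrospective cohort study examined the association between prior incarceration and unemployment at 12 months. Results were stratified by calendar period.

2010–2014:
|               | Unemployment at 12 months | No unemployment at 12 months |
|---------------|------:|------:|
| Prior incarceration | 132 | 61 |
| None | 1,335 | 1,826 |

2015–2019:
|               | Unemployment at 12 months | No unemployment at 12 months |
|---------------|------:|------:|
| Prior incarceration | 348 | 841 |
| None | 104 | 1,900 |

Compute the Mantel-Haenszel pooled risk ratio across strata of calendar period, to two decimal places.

2.97

RR_MH = Σ(aᵢ·n₀ᵢ/nᵢ) / Σ(cᵢ·n₁ᵢ/nᵢ), with n₁ᵢ = aᵢ+bᵢ (exposed), n₀ᵢ = cᵢ+dᵢ (unexposed), nᵢ = n₁ᵢ+n₀ᵢ.
Stratum 1 (2010–2014): n₁ = 193, n₀ = 3161, n = 3354; a·n₀/n = 132·3161/3354 = 124.4043; c·n₁/n = 1335·193/3354 = 76.8202
Stratum 2 (2015–2019): n₁ = 1189, n₀ = 2004, n = 3193; a·n₀/n = 348·2004/3193 = 218.4128; c·n₁/n = 104·1189/3193 = 38.7272
RR_MH = (124.4043 + 218.4128) / (76.8202 + 38.7272) = 342.8171 / 115.5474 = 2.96689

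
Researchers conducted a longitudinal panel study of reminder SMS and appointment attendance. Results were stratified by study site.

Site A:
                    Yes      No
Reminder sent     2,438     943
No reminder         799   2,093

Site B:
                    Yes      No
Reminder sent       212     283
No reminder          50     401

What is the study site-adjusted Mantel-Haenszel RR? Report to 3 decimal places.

RR_MH = Σ(aᵢ·n₀ᵢ/nᵢ) / Σ(cᵢ·n₁ᵢ/nᵢ), with n₁ᵢ = aᵢ+bᵢ (exposed), n₀ᵢ = cᵢ+dᵢ (unexposed), nᵢ = n₁ᵢ+n₀ᵢ.
Stratum 1 (Site A): n₁ = 3381, n₀ = 2892, n = 6273; a·n₀/n = 2438·2892/6273 = 1123.9751; c·n₁/n = 799·3381/6273 = 430.6423
Stratum 2 (Site B): n₁ = 495, n₀ = 451, n = 946; a·n₀/n = 212·451/946 = 101.0698; c·n₁/n = 50·495/946 = 26.1628
RR_MH = (1123.9751 + 101.0698) / (430.6423 + 26.1628) = 1225.0449 / 456.8051 = 2.68177

2.682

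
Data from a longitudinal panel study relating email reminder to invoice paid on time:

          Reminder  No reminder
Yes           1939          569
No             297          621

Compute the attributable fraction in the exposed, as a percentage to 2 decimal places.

44.86

Reading the table with exposure as columns: a = 1939 (Reminder, case), b = 297 (Reminder, non-case), c = 569 (No reminder, case), d = 621.
Risk in exposed = 1939/2236 = 0.86717; risk in unexposed = 569/1190 = 0.47815.
RR = 0.86717/0.47815 = 1.81360
AR% = (RR − 1)/RR × 100 = (1.81360 − 1)/1.81360 × 100 = 44.8609%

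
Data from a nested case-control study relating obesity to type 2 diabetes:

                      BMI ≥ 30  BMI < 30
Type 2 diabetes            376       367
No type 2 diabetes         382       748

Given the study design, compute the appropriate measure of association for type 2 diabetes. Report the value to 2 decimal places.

2.01

Reading the table with exposure as columns: a = 376 (BMI ≥ 30, case), b = 382 (BMI ≥ 30, non-case), c = 367 (BMI < 30, case), d = 748.
This is a nested case-control study: participants were sampled on outcome status, so risks in the source population cannot be estimated directly — relative risk is not valid here. The odds ratio is the appropriate measure.
OR = (a·d)/(b·c) = (376 × 748) / (382 × 367) = 281248 / 140194 = 2.00613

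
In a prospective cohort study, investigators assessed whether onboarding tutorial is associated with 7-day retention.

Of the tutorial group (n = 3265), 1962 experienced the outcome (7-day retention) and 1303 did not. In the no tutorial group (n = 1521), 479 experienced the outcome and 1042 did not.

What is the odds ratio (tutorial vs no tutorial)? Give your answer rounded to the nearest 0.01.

3.28

From the description: a = 1962, b = 1303, c = 479, d = 1042.
OR = (a·d)/(b·c) = (1962 × 1042) / (1303 × 479) = 2044404 / 624137 = 3.27557
The odds of 7-day retention are about 3.28 times as high in the tutorial group.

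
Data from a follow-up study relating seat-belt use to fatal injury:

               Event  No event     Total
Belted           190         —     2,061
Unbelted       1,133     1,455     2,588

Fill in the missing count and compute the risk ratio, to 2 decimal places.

The missing cell is in the exposed row: 2061 − 190 = 1871.
So a = 190, b = 1871, c = 1133, d = 1455.
RR = [a/(a+b)] / [c/(c+d)] = (190/2061) / (1133/2588) = 0.09219/0.43779 = 0.21058

0.21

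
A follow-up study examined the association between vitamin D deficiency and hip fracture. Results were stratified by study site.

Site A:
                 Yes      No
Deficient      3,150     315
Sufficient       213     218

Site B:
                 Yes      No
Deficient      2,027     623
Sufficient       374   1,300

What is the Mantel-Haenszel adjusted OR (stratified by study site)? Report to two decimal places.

11.05

OR_MH = Σ(aᵢdᵢ/nᵢ) / Σ(bᵢcᵢ/nᵢ), where nᵢ is the stratum total.
Stratum 1 (Site A): n = 3896; a·d/n = 3150·218/3896 = 176.2577; b·c/n = 315·213/3896 = 17.2215
Stratum 2 (Site B): n = 4324; a·d/n = 2027·1300/4324 = 609.4126; b·c/n = 623·374/4324 = 53.8858
OR_MH = (176.2577 + 609.4126) / (17.2215 + 53.8858) = 785.6703 / 71.1073 = 11.04909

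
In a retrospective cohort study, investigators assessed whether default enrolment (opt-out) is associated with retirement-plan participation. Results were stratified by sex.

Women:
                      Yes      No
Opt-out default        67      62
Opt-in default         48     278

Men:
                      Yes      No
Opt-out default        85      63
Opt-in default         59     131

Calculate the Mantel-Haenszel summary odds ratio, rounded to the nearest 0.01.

4.21

OR_MH = Σ(aᵢdᵢ/nᵢ) / Σ(bᵢcᵢ/nᵢ), where nᵢ is the stratum total.
Stratum 1 (Women): n = 455; a·d/n = 67·278/455 = 40.9363; b·c/n = 62·48/455 = 6.5407
Stratum 2 (Men): n = 338; a·d/n = 85·131/338 = 32.9438; b·c/n = 63·59/338 = 10.9970
OR_MH = (40.9363 + 32.9438) / (6.5407 + 10.9970) = 73.8801 / 17.5377 = 4.21264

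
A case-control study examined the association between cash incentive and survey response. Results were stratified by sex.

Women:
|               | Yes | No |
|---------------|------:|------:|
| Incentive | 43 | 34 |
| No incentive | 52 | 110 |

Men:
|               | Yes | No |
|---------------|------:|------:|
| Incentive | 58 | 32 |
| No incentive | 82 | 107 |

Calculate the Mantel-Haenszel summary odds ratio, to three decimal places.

2.502

OR_MH = Σ(aᵢdᵢ/nᵢ) / Σ(bᵢcᵢ/nᵢ), where nᵢ is the stratum total.
Stratum 1 (Women): n = 239; a·d/n = 43·110/239 = 19.7908; b·c/n = 34·52/239 = 7.3975
Stratum 2 (Men): n = 279; a·d/n = 58·107/279 = 22.2437; b·c/n = 32·82/279 = 9.4050
OR_MH = (19.7908 + 22.2437) / (7.3975 + 9.4050) = 42.0345 / 16.8025 = 2.50168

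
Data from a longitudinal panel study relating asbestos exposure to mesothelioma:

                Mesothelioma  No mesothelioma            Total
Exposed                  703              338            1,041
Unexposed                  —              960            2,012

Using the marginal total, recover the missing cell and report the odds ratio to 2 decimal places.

1.90

The missing cell is in the unexposed row: 2012 − 960 = 1052.
So a = 703, b = 338, c = 1052, d = 960.
OR = (a·d)/(b·c) = (703 × 960) / (338 × 1052) = 674880 / 355576 = 1.89799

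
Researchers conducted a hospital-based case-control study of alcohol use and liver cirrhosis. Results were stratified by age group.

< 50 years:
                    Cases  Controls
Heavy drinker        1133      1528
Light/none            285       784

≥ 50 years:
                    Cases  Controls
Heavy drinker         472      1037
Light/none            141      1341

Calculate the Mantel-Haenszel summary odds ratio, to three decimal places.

OR_MH = Σ(aᵢdᵢ/nᵢ) / Σ(bᵢcᵢ/nᵢ), where nᵢ is the stratum total.
Stratum 1 (< 50 years): n = 3730; a·d/n = 1133·784/3730 = 238.1426; b·c/n = 1528·285/3730 = 116.7507
Stratum 2 (≥ 50 years): n = 2991; a·d/n = 472·1341/2991 = 211.6189; b·c/n = 1037·141/2991 = 48.8857
OR_MH = (238.1426 + 211.6189) / (116.7507 + 48.8857) = 449.7615 / 165.6363 = 2.71536

2.715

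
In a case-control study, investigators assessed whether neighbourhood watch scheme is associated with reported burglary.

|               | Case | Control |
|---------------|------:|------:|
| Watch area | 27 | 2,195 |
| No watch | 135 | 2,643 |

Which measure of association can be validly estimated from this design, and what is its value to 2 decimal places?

Cells: a = 27, b = 2195, c = 135, d = 2643.
This is a case-control study: participants were sampled on outcome status, so risks in the source population cannot be estimated directly — relative risk is not valid here. The odds ratio is the appropriate measure.
OR = (a·d)/(b·c) = (27 × 2643) / (2195 × 135) = 71361 / 296325 = 0.24082

0.24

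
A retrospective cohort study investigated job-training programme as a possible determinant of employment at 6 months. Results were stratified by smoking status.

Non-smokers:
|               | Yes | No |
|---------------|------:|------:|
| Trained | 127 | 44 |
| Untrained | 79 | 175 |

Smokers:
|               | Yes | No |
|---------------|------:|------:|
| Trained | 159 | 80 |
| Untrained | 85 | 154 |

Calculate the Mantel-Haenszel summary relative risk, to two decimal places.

RR_MH = Σ(aᵢ·n₀ᵢ/nᵢ) / Σ(cᵢ·n₁ᵢ/nᵢ), with n₁ᵢ = aᵢ+bᵢ (exposed), n₀ᵢ = cᵢ+dᵢ (unexposed), nᵢ = n₁ᵢ+n₀ᵢ.
Stratum 1 (Non-smokers): n₁ = 171, n₀ = 254, n = 425; a·n₀/n = 127·254/425 = 75.9012; c·n₁/n = 79·171/425 = 31.7859
Stratum 2 (Smokers): n₁ = 239, n₀ = 239, n = 478; a·n₀/n = 159·239/478 = 79.5000; c·n₁/n = 85·239/478 = 42.5000
RR_MH = (75.9012 + 79.5000) / (31.7859 + 42.5000) = 155.4012 / 74.2859 = 2.09193

2.09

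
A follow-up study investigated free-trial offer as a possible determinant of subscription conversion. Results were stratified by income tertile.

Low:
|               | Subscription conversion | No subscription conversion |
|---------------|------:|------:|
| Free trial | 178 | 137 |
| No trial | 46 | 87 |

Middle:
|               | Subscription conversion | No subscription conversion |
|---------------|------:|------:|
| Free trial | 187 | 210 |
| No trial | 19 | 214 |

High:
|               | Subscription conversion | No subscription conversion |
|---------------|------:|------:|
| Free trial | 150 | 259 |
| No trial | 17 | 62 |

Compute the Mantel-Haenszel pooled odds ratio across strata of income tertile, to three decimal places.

OR_MH = Σ(aᵢdᵢ/nᵢ) / Σ(bᵢcᵢ/nᵢ), where nᵢ is the stratum total.
Stratum 1 (Low): n = 448; a·d/n = 178·87/448 = 34.5670; b·c/n = 137·46/448 = 14.0670
Stratum 2 (Middle): n = 630; a·d/n = 187·214/630 = 63.5206; b·c/n = 210·19/630 = 6.3333
Stratum 3 (High): n = 488; a·d/n = 150·62/488 = 19.0574; b·c/n = 259·17/488 = 9.0225
OR_MH = (34.5670 + 63.5206 + 19.0574) / (14.0670 + 6.3333 + 9.0225) = 117.1450 / 29.4228 = 3.98143

3.981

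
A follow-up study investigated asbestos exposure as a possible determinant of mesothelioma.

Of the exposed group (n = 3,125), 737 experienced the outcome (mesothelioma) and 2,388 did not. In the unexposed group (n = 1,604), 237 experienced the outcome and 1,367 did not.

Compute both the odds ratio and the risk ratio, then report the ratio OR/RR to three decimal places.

From the description: a = 737, b = 2388, c = 237, d = 1367.
OR = (737·1367)/(2388·237) = 1007479/565956 = 1.78014
Risk in exposed = 737/3125 = 0.23584; risk in unexposed = 237/1604 = 0.14776; RR = 1.59615
OR/RR = 1.78014 / 1.59615 = 1.11527
The outcome is not rare, so the OR lies further from 1 than the RR.

1.115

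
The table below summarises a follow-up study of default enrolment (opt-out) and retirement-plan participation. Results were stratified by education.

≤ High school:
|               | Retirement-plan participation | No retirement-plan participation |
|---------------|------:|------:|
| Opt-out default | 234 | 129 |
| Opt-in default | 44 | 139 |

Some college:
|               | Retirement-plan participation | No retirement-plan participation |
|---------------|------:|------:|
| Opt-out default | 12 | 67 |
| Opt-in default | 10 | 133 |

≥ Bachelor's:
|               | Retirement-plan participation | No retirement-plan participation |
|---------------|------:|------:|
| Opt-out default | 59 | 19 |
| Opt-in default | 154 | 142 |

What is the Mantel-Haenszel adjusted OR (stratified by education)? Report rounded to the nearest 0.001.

OR_MH = Σ(aᵢdᵢ/nᵢ) / Σ(bᵢcᵢ/nᵢ), where nᵢ is the stratum total.
Stratum 1 (≤ High school): n = 546; a·d/n = 234·139/546 = 59.5714; b·c/n = 129·44/546 = 10.3956
Stratum 2 (Some college): n = 222; a·d/n = 12·133/222 = 7.1892; b·c/n = 67·10/222 = 3.0180
Stratum 3 (≥ Bachelor's): n = 374; a·d/n = 59·142/374 = 22.4011; b·c/n = 19·154/374 = 7.8235
OR_MH = (59.5714 + 7.1892 + 22.4011) / (10.3956 + 3.0180 + 7.8235) = 89.1617 / 21.2372 = 4.19838

4.198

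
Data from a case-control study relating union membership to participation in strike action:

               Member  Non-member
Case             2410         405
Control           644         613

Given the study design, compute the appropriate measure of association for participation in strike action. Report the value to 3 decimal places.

Reading the table with exposure as columns: a = 2410 (Member, case), b = 644 (Member, non-case), c = 405 (Non-member, case), d = 613.
This is a case-control study: participants were sampled on outcome status, so risks in the source population cannot be estimated directly — relative risk is not valid here. The odds ratio is the appropriate measure.
OR = (a·d)/(b·c) = (2410 × 613) / (644 × 405) = 1477330 / 260820 = 5.66417

5.664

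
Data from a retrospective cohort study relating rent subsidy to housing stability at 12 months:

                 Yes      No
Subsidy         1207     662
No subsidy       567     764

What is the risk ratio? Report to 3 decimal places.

1.516

Cells: a = 1207, b = 662, c = 567, d = 764.
Risk in exposed = 1207/1869 = 0.64580; risk in unexposed = 567/1331 = 0.42600.
RR = 0.64580 / 0.42600 = 1.51598
The risk among the exposed is 1.52 times that among the unexposed.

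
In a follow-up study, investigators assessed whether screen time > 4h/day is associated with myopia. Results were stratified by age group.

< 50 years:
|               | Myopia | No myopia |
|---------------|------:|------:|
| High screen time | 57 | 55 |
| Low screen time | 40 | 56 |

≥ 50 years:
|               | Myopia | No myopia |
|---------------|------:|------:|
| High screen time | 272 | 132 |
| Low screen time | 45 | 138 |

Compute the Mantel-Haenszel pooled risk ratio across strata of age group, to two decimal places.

2.12

RR_MH = Σ(aᵢ·n₀ᵢ/nᵢ) / Σ(cᵢ·n₁ᵢ/nᵢ), with n₁ᵢ = aᵢ+bᵢ (exposed), n₀ᵢ = cᵢ+dᵢ (unexposed), nᵢ = n₁ᵢ+n₀ᵢ.
Stratum 1 (< 50 years): n₁ = 112, n₀ = 96, n = 208; a·n₀/n = 57·96/208 = 26.3077; c·n₁/n = 40·112/208 = 21.5385
Stratum 2 (≥ 50 years): n₁ = 404, n₀ = 183, n = 587; a·n₀/n = 272·183/587 = 84.7973; c·n₁/n = 45·404/587 = 30.9710
RR_MH = (26.3077 + 84.7973) / (21.5385 + 30.9710) = 111.1050 / 52.5095 = 2.11590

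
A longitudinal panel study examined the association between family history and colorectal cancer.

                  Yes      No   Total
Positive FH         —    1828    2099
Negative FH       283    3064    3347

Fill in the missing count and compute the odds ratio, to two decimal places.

1.61

The missing cell is in the exposed row: 2099 − 1828 = 271.
So a = 271, b = 1828, c = 283, d = 3064.
OR = (a·d)/(b·c) = (271 × 3064) / (1828 × 283) = 830344 / 517324 = 1.60508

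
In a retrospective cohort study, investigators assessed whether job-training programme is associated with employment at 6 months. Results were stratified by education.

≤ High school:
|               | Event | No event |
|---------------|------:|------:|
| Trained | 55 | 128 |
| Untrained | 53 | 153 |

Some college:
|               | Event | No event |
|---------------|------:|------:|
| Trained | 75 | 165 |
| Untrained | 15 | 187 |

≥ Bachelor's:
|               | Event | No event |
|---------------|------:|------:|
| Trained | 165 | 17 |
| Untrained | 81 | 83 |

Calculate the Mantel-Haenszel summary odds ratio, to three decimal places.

OR_MH = Σ(aᵢdᵢ/nᵢ) / Σ(bᵢcᵢ/nᵢ), where nᵢ is the stratum total.
Stratum 1 (≤ High school): n = 389; a·d/n = 55·153/389 = 21.6324; b·c/n = 128·53/389 = 17.4396
Stratum 2 (Some college): n = 442; a·d/n = 75·187/442 = 31.7308; b·c/n = 165·15/442 = 5.5995
Stratum 3 (≥ Bachelor's): n = 346; a·d/n = 165·83/346 = 39.5809; b·c/n = 17·81/346 = 3.9798
OR_MH = (21.6324 + 31.7308 + 39.5809) / (17.4396 + 5.5995 + 3.9798) = 92.9441 / 27.0189 = 3.43996

3.440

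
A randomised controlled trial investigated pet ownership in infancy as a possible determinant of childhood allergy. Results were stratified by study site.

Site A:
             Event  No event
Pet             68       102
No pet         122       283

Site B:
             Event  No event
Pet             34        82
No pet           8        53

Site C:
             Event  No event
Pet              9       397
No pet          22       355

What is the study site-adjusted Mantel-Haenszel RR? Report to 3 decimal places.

RR_MH = Σ(aᵢ·n₀ᵢ/nᵢ) / Σ(cᵢ·n₁ᵢ/nᵢ), with n₁ᵢ = aᵢ+bᵢ (exposed), n₀ᵢ = cᵢ+dᵢ (unexposed), nᵢ = n₁ᵢ+n₀ᵢ.
Stratum 1 (Site A): n₁ = 170, n₀ = 405, n = 575; a·n₀/n = 68·405/575 = 47.8957; c·n₁/n = 122·170/575 = 36.0696
Stratum 2 (Site B): n₁ = 116, n₀ = 61, n = 177; a·n₀/n = 34·61/177 = 11.7175; c·n₁/n = 8·116/177 = 5.2429
Stratum 3 (Site C): n₁ = 406, n₀ = 377, n = 783; a·n₀/n = 9·377/783 = 4.3333; c·n₁/n = 22·406/783 = 11.4074
RR_MH = (47.8957 + 11.7175 + 4.3333) / (36.0696 + 5.2429 + 11.4074) = 63.9465 / 52.7199 = 1.21295

1.213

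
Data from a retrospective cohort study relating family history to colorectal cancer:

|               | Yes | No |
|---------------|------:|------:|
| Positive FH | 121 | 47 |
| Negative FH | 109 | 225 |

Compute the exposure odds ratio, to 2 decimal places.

5.31

Cells: a = 121, b = 47, c = 109, d = 225.
OR = (a·d)/(b·c) = (121 × 225) / (47 × 109) = 27225 / 5123 = 5.31427
The odds of colorectal cancer are about 5.31 times as high in the positive fh group.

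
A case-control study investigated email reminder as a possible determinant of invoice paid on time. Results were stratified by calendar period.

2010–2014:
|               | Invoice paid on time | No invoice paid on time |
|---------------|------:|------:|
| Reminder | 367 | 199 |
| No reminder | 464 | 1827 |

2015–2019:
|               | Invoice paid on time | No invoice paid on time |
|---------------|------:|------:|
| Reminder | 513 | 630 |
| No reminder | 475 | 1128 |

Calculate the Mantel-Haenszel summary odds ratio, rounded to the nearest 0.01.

OR_MH = Σ(aᵢdᵢ/nᵢ) / Σ(bᵢcᵢ/nᵢ), where nᵢ is the stratum total.
Stratum 1 (2010–2014): n = 2857; a·d/n = 367·1827/2857 = 234.6899; b·c/n = 199·464/2857 = 32.3192
Stratum 2 (2015–2019): n = 2746; a·d/n = 513·1128/2746 = 210.7298; b·c/n = 630·475/2746 = 108.9767
OR_MH = (234.6899 + 210.7298) / (32.3192 + 108.9767) = 445.4197 / 141.2959 = 3.15239

3.15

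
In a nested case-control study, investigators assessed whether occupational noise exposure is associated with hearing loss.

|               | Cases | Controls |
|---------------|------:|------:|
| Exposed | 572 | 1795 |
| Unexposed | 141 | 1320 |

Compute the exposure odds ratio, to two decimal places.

2.98

Cells: a = 572, b = 1795, c = 141, d = 1320.
OR = (a·d)/(b·c) = (572 × 1320) / (1795 × 141) = 755040 / 253095 = 2.98323
The odds of hearing loss are about 2.98 times as high in the exposed group.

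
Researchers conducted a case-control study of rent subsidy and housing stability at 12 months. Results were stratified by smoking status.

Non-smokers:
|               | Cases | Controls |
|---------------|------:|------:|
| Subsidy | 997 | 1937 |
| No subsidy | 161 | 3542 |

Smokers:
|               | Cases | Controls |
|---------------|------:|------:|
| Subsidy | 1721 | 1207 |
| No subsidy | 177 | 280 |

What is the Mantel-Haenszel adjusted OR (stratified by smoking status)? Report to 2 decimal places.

OR_MH = Σ(aᵢdᵢ/nᵢ) / Σ(bᵢcᵢ/nᵢ), where nᵢ is the stratum total.
Stratum 1 (Non-smokers): n = 6637; a·d/n = 997·3542/6637 = 532.0738; b·c/n = 1937·161/6637 = 46.9876
Stratum 2 (Smokers): n = 3385; a·d/n = 1721·280/3385 = 142.3575; b·c/n = 1207·177/3385 = 63.1134
OR_MH = (532.0738 + 142.3575) / (46.9876 + 63.1134) = 674.4313 / 110.1011 = 6.12556

6.13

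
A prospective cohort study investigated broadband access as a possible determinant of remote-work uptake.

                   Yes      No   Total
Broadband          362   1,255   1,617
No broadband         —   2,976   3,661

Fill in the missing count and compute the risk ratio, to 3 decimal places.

The missing cell is in the unexposed row: 3661 − 2976 = 685.
So a = 362, b = 1255, c = 685, d = 2976.
RR = [a/(a+b)] / [c/(c+d)] = (362/1617) / (685/3661) = 0.22387/0.18711 = 1.19649

1.196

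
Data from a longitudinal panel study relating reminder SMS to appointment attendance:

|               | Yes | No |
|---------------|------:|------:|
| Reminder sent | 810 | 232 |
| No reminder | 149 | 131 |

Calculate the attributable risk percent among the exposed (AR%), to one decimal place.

31.5

Cells: a = 810, b = 232, c = 149, d = 131.
Risk in exposed = 810/1042 = 0.77735; risk in unexposed = 149/280 = 0.53214.
RR = 0.77735/0.53214 = 1.46079
AR% = (RR − 1)/RR × 100 = (1.46079 − 1)/1.46079 × 100 = 31.5441%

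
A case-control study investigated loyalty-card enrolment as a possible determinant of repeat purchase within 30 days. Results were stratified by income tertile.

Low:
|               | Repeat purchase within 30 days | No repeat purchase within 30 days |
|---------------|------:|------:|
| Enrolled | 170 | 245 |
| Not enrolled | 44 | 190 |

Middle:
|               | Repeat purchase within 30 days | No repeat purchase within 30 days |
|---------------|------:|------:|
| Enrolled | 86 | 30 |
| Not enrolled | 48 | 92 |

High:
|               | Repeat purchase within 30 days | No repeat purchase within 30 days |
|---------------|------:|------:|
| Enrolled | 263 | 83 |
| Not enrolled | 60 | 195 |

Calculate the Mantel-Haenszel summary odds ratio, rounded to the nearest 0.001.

5.439

OR_MH = Σ(aᵢdᵢ/nᵢ) / Σ(bᵢcᵢ/nᵢ), where nᵢ is the stratum total.
Stratum 1 (Low): n = 649; a·d/n = 170·190/649 = 49.7689; b·c/n = 245·44/649 = 16.6102
Stratum 2 (Middle): n = 256; a·d/n = 86·92/256 = 30.9062; b·c/n = 30·48/256 = 5.6250
Stratum 3 (High): n = 601; a·d/n = 263·195/601 = 85.3328; b·c/n = 83·60/601 = 8.2862
OR_MH = (49.7689 + 30.9062 + 85.3328) / (16.6102 + 5.6250 + 8.2862) = 166.0079 / 30.5214 = 5.43907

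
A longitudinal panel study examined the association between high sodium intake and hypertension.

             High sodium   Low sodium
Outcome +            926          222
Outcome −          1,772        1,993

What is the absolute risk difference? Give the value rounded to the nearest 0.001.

0.243

Reading the table with exposure as columns: a = 926 (High sodium, case), b = 1772 (High sodium, non-case), c = 222 (Low sodium, case), d = 1993.
Risk in exposed = 926/2698 = 0.343217; risk in unexposed = 222/2215 = 0.100226.
Risk difference = 0.343217 − 0.100226 = 0.242991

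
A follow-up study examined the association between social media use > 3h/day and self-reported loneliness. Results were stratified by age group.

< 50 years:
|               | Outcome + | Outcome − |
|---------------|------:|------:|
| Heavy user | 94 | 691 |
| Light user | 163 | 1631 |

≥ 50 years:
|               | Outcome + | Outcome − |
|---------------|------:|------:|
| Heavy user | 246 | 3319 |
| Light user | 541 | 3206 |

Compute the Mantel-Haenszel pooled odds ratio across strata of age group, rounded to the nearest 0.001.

0.578

OR_MH = Σ(aᵢdᵢ/nᵢ) / Σ(bᵢcᵢ/nᵢ), where nᵢ is the stratum total.
Stratum 1 (< 50 years): n = 2579; a·d/n = 94·1631/2579 = 59.4471; b·c/n = 691·163/2579 = 43.6731
Stratum 2 (≥ 50 years): n = 7312; a·d/n = 246·3206/7312 = 107.8605; b·c/n = 3319·541/7312 = 245.5661
OR_MH = (59.4471 + 107.8605) / (43.6731 + 245.5661) = 167.3076 / 289.2392 = 0.57844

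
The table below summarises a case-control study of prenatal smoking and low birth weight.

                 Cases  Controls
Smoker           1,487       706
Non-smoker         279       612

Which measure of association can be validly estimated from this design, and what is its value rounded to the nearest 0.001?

Cells: a = 1487, b = 706, c = 279, d = 612.
This is a case-control study: participants were sampled on outcome status, so risks in the source population cannot be estimated directly — relative risk is not valid here. The odds ratio is the appropriate measure.
OR = (a·d)/(b·c) = (1487 × 612) / (706 × 279) = 910044 / 196974 = 4.62012

4.620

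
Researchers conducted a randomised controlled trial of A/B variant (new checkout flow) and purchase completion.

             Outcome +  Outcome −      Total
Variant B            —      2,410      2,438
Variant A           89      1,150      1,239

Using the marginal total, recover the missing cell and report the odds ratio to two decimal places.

0.15

The missing cell is in the exposed row: 2438 − 2410 = 28.
So a = 28, b = 2410, c = 89, d = 1150.
OR = (a·d)/(b·c) = (28 × 1150) / (2410 × 89) = 32200 / 214490 = 0.15012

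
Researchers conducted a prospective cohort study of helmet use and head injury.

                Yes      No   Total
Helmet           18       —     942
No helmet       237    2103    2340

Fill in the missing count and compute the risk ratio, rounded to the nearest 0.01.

The missing cell is in the exposed row: 942 − 18 = 924.
So a = 18, b = 924, c = 237, d = 2103.
RR = [a/(a+b)] / [c/(c+d)] = (18/942) / (237/2340) = 0.01911/0.10128 = 0.18866

0.19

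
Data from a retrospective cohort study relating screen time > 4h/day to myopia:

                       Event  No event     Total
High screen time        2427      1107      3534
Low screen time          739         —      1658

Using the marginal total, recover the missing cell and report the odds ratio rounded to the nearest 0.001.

2.726

The missing cell is in the unexposed row: 1658 − 739 = 919.
So a = 2427, b = 1107, c = 739, d = 919.
OR = (a·d)/(b·c) = (2427 × 919) / (1107 × 739) = 2230413 / 818073 = 2.72642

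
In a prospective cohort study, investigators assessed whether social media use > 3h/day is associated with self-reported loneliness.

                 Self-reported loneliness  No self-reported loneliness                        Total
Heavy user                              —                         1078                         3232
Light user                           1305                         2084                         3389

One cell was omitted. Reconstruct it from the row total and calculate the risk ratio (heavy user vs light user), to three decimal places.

The missing cell is in the exposed row: 3232 − 1078 = 2154.
So a = 2154, b = 1078, c = 1305, d = 2084.
RR = [a/(a+b)] / [c/(c+d)] = (2154/3232) / (1305/3389) = 0.66646/0.38507 = 1.73075

1.731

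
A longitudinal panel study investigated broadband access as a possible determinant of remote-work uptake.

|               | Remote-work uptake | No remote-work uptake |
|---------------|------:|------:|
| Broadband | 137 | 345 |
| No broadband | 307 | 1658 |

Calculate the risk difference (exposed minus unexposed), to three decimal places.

Cells: a = 137, b = 345, c = 307, d = 1658.
Risk in exposed = 137/482 = 0.284232; risk in unexposed = 307/1965 = 0.156234.
Risk difference = 0.284232 − 0.156234 = 0.127998

0.128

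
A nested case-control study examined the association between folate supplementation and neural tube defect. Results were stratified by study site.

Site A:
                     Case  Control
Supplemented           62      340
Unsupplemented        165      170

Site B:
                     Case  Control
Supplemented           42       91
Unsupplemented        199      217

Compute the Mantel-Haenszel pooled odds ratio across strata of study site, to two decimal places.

0.28

OR_MH = Σ(aᵢdᵢ/nᵢ) / Σ(bᵢcᵢ/nᵢ), where nᵢ is the stratum total.
Stratum 1 (Site A): n = 737; a·d/n = 62·170/737 = 14.3012; b·c/n = 340·165/737 = 76.1194
Stratum 2 (Site B): n = 549; a·d/n = 42·217/549 = 16.6011; b·c/n = 91·199/549 = 32.9854
OR_MH = (14.3012 + 16.6011) / (76.1194 + 32.9854) = 30.9023 / 109.1048 = 0.28324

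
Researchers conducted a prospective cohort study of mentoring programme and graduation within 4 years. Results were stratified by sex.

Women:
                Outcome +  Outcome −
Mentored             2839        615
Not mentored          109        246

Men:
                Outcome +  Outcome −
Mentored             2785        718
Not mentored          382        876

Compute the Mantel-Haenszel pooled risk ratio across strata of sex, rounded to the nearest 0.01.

2.63

RR_MH = Σ(aᵢ·n₀ᵢ/nᵢ) / Σ(cᵢ·n₁ᵢ/nᵢ), with n₁ᵢ = aᵢ+bᵢ (exposed), n₀ᵢ = cᵢ+dᵢ (unexposed), nᵢ = n₁ᵢ+n₀ᵢ.
Stratum 1 (Women): n₁ = 3454, n₀ = 355, n = 3809; a·n₀/n = 2839·355/3809 = 264.5957; c·n₁/n = 109·3454/3809 = 98.8412
Stratum 2 (Men): n₁ = 3503, n₀ = 1258, n = 4761; a·n₀/n = 2785·1258/4761 = 735.8811; c·n₁/n = 382·3503/4761 = 281.0641
RR_MH = (264.5957 + 735.8811) / (98.8412 + 281.0641) = 1000.4768 / 379.9052 = 2.63349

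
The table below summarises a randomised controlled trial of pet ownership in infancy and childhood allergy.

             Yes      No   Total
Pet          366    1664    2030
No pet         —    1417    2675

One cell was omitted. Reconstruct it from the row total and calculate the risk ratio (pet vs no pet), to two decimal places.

The missing cell is in the unexposed row: 2675 − 1417 = 1258.
So a = 366, b = 1664, c = 1258, d = 1417.
RR = [a/(a+b)] / [c/(c+d)] = (366/2030) / (1258/2675) = 0.18030/0.47028 = 0.38338

0.38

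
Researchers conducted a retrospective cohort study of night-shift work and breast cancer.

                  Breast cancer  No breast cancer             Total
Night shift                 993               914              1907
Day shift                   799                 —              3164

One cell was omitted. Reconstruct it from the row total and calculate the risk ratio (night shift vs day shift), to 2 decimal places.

2.06

The missing cell is in the unexposed row: 3164 − 799 = 2365.
So a = 993, b = 914, c = 799, d = 2365.
RR = [a/(a+b)] / [c/(c+d)] = (993/1907) / (799/3164) = 0.52071/0.25253 = 2.06200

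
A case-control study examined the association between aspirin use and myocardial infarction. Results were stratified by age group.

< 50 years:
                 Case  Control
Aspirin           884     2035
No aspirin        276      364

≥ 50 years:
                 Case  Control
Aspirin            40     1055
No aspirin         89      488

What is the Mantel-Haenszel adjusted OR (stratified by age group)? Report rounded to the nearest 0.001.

OR_MH = Σ(aᵢdᵢ/nᵢ) / Σ(bᵢcᵢ/nᵢ), where nᵢ is the stratum total.
Stratum 1 (< 50 years): n = 3559; a·d/n = 884·364/3559 = 90.4119; b·c/n = 2035·276/3559 = 157.8140
Stratum 2 (≥ 50 years): n = 1672; a·d/n = 40·488/1672 = 11.6746; b·c/n = 1055·89/1672 = 56.1573
OR_MH = (90.4119 + 11.6746) / (157.8140 + 56.1573) = 102.0866 / 213.9713 = 0.47710

0.477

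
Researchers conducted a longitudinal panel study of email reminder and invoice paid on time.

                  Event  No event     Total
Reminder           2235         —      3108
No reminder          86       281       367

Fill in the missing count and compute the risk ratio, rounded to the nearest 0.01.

3.07

The missing cell is in the exposed row: 3108 − 2235 = 873.
So a = 2235, b = 873, c = 86, d = 281.
RR = [a/(a+b)] / [c/(c+d)] = (2235/3108) / (86/367) = 0.71911/0.23433 = 3.06877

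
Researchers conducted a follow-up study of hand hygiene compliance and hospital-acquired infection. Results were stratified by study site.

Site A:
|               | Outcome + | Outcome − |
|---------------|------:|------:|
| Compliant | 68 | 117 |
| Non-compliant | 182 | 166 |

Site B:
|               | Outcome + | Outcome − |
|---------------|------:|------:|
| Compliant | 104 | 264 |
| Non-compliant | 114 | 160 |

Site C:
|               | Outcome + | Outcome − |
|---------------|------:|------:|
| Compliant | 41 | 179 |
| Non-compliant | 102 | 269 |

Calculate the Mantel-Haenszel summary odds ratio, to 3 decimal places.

OR_MH = Σ(aᵢdᵢ/nᵢ) / Σ(bᵢcᵢ/nᵢ), where nᵢ is the stratum total.
Stratum 1 (Site A): n = 533; a·d/n = 68·166/533 = 21.1782; b·c/n = 117·182/533 = 39.9512
Stratum 2 (Site B): n = 642; a·d/n = 104·160/642 = 25.9190; b·c/n = 264·114/642 = 46.8785
Stratum 3 (Site C): n = 591; a·d/n = 41·269/591 = 18.6616; b·c/n = 179·102/591 = 30.8934
OR_MH = (21.1782 + 25.9190 + 18.6616) / (39.9512 + 46.8785 + 30.8934) = 65.7588 / 117.7231 = 0.55859

0.559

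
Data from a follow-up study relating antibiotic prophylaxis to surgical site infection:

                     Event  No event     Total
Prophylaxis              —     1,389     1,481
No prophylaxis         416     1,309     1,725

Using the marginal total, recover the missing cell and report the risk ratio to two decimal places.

The missing cell is in the exposed row: 1481 − 1389 = 92.
So a = 92, b = 1389, c = 416, d = 1309.
RR = [a/(a+b)] / [c/(c+d)] = (92/1481) / (416/1725) = 0.06212/0.24116 = 0.25759

0.26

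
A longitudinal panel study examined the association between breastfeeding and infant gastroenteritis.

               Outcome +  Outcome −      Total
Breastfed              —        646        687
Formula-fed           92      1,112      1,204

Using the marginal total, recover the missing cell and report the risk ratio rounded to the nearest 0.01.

0.78

The missing cell is in the exposed row: 687 − 646 = 41.
So a = 41, b = 646, c = 92, d = 1112.
RR = [a/(a+b)] / [c/(c+d)] = (41/687) / (92/1204) = 0.05968/0.07641 = 0.78103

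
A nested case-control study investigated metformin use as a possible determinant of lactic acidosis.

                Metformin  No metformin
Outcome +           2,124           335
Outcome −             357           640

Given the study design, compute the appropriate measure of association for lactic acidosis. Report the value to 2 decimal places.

Reading the table with exposure as columns: a = 2124 (Metformin, case), b = 357 (Metformin, non-case), c = 335 (No metformin, case), d = 640.
This is a nested case-control study: participants were sampled on outcome status, so risks in the source population cannot be estimated directly — relative risk is not valid here. The odds ratio is the appropriate measure.
OR = (a·d)/(b·c) = (2124 × 640) / (357 × 335) = 1359360 / 119595 = 11.36636

11.37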